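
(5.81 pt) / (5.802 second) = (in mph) 0.0007902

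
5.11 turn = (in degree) 1840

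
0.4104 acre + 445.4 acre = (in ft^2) 1.942e+07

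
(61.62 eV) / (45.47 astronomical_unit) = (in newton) 1.451e-30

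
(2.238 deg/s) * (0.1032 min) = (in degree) 13.86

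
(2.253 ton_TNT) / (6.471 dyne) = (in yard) 1.593e+14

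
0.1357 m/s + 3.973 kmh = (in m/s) 1.239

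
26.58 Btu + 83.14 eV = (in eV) 1.75e+23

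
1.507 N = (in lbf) 0.3388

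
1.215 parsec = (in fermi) 3.749e+31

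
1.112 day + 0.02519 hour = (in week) 0.159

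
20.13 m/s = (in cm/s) 2013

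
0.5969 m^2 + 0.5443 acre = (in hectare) 0.2203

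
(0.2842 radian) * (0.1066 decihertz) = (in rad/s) 0.00303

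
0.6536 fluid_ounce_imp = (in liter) 0.01857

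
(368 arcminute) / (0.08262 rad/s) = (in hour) 0.0003599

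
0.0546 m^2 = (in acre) 1.349e-05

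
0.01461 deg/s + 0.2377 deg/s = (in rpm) 0.04205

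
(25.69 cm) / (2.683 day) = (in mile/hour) 2.479e-06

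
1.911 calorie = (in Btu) 0.007578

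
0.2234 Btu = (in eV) 1.471e+21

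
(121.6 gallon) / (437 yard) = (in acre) 2.847e-07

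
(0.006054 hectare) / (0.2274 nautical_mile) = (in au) 9.609e-13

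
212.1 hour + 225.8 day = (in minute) 3.379e+05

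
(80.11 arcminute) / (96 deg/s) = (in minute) 0.0002318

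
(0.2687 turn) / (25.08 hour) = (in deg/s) 0.001071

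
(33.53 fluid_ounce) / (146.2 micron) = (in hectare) 0.0006782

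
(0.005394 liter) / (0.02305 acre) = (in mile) 3.593e-11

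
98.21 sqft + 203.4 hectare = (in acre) 502.6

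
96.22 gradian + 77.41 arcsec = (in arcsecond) 3.118e+05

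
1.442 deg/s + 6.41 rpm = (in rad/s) 0.6964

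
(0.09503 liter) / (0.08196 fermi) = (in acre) 2.865e+08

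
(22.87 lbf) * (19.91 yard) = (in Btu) 1.755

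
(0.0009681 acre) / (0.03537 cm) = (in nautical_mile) 5.981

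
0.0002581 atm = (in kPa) 0.02615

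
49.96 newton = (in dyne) 4.996e+06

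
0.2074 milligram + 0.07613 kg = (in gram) 76.13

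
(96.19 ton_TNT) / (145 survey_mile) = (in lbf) 3.877e+05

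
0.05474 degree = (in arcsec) 197.1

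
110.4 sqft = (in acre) 0.002534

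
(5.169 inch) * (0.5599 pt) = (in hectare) 2.593e-09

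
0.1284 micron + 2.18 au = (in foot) 1.07e+12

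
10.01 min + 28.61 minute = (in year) 7.348e-05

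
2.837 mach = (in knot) 1878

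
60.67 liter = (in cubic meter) 0.06067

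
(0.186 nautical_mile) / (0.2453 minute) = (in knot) 45.5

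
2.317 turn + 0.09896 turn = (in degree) 869.7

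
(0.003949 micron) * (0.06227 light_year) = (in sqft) 2.504e+07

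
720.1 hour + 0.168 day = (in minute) 4.345e+04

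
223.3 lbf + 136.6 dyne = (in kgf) 101.3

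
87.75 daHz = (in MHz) 0.0008775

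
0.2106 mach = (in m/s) 71.71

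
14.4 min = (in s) 864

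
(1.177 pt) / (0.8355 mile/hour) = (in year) 3.525e-11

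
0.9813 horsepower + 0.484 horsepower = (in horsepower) 1.465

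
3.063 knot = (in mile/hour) 3.525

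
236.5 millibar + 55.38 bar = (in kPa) 5562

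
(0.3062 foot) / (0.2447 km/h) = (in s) 1.373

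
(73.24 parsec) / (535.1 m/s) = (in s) 4.223e+15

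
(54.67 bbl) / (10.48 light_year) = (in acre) 2.166e-20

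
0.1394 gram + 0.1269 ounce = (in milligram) 3737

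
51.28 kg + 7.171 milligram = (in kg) 51.28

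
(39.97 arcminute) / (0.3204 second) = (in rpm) 0.3465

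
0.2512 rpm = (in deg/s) 1.507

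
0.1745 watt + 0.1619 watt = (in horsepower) 0.0004511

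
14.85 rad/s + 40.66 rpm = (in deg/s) 1095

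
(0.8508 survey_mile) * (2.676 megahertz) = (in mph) 8.196e+09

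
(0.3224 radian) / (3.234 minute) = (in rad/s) 0.001662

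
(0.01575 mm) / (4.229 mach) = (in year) 3.468e-16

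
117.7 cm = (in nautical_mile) 0.0006355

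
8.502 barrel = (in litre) 1352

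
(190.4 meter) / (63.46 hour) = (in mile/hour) 0.001864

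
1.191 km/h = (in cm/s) 33.08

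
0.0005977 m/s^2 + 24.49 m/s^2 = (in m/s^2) 24.49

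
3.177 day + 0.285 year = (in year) 0.2937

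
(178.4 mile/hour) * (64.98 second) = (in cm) 5.182e+05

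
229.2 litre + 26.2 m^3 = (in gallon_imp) 5814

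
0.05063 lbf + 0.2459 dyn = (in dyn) 2.252e+04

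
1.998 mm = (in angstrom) 1.998e+07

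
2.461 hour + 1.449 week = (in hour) 245.9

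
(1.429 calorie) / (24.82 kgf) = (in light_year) 2.596e-18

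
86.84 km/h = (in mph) 53.96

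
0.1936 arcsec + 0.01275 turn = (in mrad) 80.11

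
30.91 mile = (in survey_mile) 30.91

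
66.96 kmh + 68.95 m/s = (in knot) 170.2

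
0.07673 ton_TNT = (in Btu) 3.043e+05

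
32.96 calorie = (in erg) 1.379e+09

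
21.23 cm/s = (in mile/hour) 0.4749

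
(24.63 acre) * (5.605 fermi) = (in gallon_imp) 1.229e-07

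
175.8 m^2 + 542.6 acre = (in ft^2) 2.364e+07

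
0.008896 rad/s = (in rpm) 0.08495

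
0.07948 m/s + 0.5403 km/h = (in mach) 0.0006742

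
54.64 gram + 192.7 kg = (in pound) 425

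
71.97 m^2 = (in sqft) 774.7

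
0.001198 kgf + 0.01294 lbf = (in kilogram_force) 0.007067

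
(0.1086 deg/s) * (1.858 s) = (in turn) 0.0005605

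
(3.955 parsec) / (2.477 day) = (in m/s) 5.702e+11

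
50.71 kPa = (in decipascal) 5.071e+05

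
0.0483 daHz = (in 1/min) 28.98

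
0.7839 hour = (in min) 47.03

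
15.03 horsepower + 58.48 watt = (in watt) 1.127e+04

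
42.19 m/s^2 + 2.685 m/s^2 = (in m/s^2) 44.88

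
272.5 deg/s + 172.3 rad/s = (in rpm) 1691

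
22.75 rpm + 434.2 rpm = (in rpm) 457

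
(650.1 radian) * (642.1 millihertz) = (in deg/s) 2.392e+04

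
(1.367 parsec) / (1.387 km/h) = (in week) 1.81e+11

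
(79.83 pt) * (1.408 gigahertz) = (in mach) 1.165e+05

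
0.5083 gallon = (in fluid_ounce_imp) 67.72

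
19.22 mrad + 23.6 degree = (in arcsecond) 8.892e+04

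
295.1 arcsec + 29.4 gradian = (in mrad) 463.2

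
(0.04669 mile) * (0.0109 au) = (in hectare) 1.225e+07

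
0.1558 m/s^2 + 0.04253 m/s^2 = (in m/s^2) 0.1983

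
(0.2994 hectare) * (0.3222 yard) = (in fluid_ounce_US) 2.983e+07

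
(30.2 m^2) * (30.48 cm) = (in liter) 9205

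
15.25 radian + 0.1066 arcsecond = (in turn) 2.427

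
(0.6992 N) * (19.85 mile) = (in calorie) 5338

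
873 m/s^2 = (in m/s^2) 873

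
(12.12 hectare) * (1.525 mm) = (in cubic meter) 184.8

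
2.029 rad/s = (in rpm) 19.38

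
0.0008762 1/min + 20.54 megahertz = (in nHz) 2.054e+16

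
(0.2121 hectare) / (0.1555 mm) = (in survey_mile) 8475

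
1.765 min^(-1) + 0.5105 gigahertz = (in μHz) 5.105e+14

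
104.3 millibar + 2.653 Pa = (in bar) 0.1043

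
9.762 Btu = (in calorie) 2462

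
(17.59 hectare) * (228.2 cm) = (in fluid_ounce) 1.357e+10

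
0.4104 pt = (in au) 9.678e-16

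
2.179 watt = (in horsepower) 0.002922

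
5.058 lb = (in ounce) 80.93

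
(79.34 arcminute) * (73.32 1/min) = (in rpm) 0.2693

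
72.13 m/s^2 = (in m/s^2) 72.13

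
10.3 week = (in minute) 1.038e+05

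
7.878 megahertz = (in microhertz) 7.878e+12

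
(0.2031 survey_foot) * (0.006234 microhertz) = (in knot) 7.502e-10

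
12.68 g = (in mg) 1.268e+04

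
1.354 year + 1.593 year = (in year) 2.947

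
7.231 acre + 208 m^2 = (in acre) 7.282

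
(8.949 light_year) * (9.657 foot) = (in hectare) 2.492e+13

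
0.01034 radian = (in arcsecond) 2133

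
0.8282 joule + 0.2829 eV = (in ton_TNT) 1.979e-10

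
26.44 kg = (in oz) 932.6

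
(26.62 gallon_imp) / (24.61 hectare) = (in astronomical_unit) 3.287e-18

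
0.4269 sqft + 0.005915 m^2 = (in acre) 1.126e-05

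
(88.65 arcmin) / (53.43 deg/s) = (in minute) 0.0004609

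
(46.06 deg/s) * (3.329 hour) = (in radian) 9634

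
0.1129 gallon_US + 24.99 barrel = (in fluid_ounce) 1.344e+05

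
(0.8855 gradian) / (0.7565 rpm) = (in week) 2.903e-07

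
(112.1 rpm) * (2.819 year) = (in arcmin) 3.588e+12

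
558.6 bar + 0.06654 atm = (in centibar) 5.587e+04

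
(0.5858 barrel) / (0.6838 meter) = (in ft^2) 1.466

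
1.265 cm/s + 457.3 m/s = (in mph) 1023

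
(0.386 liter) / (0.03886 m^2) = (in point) 28.16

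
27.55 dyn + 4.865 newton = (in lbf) 1.094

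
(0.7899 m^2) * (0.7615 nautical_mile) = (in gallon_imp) 2.45e+05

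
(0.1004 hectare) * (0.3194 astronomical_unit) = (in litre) 4.797e+16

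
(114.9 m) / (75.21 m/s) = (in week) 2.526e-06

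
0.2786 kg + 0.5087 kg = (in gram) 787.3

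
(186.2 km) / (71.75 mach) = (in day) 8.821e-05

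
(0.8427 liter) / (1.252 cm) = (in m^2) 0.06731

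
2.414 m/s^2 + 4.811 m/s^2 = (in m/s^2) 7.225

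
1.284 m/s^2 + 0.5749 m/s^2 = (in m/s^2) 1.859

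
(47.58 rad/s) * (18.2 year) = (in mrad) 2.731e+13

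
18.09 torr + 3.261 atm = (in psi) 48.27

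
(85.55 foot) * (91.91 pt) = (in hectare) 8.455e-05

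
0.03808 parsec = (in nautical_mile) 6.345e+11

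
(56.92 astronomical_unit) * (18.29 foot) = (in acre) 1.173e+10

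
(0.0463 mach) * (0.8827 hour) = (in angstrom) 5.01e+14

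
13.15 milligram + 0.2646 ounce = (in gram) 7.514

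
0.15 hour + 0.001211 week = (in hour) 0.3534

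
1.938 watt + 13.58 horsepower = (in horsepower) 13.58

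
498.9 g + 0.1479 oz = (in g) 503.1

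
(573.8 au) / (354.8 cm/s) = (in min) 4.032e+11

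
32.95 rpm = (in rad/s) 3.451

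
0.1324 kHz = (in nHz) 1.324e+11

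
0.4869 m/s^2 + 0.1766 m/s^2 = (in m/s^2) 0.6635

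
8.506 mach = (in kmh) 1.043e+04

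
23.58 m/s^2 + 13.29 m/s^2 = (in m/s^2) 36.87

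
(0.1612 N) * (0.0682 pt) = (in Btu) 3.676e-09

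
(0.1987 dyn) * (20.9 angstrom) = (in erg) 4.153e-08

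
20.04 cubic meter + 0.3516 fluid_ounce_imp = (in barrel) 126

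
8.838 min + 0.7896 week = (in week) 0.7905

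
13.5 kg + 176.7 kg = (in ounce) 6709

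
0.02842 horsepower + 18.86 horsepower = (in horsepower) 18.89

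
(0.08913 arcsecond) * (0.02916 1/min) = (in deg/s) 1.203e-08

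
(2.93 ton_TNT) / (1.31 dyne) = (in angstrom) 9.358e+24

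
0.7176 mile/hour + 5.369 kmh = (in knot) 3.523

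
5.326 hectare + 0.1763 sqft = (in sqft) 5.733e+05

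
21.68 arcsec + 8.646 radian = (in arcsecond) 1.783e+06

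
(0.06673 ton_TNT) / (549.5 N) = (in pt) 1.44e+09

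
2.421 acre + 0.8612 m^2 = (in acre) 2.421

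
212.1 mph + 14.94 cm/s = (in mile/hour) 212.4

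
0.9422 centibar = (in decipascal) 9422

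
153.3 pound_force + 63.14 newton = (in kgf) 75.97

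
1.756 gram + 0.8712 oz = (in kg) 0.02645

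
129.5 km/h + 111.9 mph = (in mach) 0.2526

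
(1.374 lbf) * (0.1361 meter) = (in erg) 8.318e+06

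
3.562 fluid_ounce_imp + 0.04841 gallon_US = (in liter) 0.2845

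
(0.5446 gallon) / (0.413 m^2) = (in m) 0.004992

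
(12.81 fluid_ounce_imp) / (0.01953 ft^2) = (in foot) 0.6581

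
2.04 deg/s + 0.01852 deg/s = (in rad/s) 0.03593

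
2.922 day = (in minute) 4208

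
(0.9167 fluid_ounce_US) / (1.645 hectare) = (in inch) 6.488e-08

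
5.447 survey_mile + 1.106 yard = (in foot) 2.876e+04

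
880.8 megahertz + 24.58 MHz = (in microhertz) 9.054e+14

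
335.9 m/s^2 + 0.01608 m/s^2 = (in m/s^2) 335.9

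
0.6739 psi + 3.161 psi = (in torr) 198.3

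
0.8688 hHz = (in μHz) 8.688e+07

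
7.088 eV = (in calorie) 2.714e-19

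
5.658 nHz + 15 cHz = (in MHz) 1.5e-07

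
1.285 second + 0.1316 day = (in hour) 3.159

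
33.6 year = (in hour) 2.943e+05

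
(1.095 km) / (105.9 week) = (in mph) 3.824e-05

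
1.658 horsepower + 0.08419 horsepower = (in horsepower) 1.742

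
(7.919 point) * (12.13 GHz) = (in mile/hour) 7.58e+07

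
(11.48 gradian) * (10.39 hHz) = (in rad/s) 187.4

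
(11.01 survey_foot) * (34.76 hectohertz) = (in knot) 2.267e+04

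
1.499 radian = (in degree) 85.89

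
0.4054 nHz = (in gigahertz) 4.054e-19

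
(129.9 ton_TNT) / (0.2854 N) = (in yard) 2.083e+12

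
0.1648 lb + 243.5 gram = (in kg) 0.3183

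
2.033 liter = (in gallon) 0.5371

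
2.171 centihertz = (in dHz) 0.2171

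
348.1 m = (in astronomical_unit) 2.327e-09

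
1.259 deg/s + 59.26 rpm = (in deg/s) 356.8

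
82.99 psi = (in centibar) 572.2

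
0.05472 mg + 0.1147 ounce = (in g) 3.252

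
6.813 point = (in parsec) 7.789e-20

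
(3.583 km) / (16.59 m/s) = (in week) 0.0003571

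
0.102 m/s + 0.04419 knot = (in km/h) 0.449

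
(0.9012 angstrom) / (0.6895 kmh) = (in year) 1.492e-17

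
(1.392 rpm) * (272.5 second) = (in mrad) 3.972e+04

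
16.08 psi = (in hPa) 1109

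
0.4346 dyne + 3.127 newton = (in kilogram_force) 0.3189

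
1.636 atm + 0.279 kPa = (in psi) 24.08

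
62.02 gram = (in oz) 2.188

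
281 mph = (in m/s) 125.6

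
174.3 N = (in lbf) 39.18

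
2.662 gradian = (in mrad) 41.81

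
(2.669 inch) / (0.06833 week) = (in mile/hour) 3.67e-06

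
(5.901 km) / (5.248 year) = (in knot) 6.931e-05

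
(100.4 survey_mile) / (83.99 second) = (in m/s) 1924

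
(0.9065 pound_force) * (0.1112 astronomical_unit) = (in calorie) 1.603e+10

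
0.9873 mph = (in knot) 0.8579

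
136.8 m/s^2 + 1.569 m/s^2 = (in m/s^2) 138.4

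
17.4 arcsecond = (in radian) 8.436e-05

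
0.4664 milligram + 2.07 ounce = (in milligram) 5.868e+04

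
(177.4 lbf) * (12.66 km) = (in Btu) 9469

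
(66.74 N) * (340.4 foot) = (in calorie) 1655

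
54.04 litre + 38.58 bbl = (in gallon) 1635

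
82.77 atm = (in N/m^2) 8.387e+06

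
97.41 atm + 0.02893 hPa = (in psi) 1432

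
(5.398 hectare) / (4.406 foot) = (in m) 4.02e+04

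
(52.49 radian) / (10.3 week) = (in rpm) 8.046e-05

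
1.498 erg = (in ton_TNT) 3.58e-17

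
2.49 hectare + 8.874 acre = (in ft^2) 6.546e+05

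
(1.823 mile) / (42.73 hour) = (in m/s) 0.01907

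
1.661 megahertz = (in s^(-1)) 1.661e+06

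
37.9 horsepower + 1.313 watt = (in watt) 2.826e+04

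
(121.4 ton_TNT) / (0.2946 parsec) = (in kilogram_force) 5.698e-06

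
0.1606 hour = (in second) 578.2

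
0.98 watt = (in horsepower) 0.001314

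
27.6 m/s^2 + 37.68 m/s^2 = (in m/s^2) 65.28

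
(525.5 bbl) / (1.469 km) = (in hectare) 5.687e-06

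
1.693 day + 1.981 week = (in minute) 2.241e+04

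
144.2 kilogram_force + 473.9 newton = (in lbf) 424.4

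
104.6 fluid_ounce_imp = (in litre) 2.972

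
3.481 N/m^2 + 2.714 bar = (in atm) 2.679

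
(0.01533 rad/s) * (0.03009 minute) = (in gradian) 1.762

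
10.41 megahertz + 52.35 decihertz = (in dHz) 1.041e+08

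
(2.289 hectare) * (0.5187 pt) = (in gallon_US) 1106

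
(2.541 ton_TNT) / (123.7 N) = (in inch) 3.384e+09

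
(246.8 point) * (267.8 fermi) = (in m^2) 2.332e-14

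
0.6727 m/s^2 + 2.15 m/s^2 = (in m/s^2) 2.823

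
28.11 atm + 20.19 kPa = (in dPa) 2.868e+07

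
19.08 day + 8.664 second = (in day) 19.08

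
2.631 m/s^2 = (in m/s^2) 2.631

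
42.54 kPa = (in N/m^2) 4.254e+04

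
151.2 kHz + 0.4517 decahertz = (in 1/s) 1.512e+05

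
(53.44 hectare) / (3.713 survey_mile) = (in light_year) 9.453e-15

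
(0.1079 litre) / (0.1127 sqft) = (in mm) 10.31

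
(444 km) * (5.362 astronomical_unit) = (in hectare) 3.562e+13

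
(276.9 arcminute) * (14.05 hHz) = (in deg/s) 6484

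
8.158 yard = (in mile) 0.004635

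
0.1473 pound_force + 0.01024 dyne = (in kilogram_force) 0.06681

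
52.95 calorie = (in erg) 2.215e+09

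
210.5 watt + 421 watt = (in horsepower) 0.8469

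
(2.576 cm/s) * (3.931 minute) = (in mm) 6076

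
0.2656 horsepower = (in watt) 198.1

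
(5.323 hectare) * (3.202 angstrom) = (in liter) 0.01704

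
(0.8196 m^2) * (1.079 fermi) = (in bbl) 5.562e-15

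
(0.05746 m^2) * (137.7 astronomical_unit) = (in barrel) 7.445e+12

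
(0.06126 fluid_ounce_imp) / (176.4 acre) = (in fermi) 2438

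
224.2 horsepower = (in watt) 1.672e+05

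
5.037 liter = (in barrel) 0.03168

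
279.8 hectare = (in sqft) 3.012e+07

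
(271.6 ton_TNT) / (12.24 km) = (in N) 9.284e+07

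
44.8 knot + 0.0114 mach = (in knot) 52.35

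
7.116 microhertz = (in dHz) 7.116e-05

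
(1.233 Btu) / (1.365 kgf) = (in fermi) 9.718e+16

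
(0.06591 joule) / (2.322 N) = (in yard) 0.03104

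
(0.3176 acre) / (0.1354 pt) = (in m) 2.691e+07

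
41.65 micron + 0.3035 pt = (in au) 9.941e-16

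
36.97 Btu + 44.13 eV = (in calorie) 9323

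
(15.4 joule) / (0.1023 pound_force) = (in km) 0.03384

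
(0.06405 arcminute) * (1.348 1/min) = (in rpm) 3.997e-06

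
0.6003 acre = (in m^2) 2429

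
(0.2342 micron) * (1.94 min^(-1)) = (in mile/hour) 1.694e-08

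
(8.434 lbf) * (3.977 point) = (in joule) 0.05264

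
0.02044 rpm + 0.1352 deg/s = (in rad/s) 0.0045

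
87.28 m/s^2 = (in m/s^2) 87.28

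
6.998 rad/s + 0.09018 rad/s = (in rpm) 67.69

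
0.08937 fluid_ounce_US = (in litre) 0.002643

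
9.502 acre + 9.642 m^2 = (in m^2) 3.846e+04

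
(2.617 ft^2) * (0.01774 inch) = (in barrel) 0.0006891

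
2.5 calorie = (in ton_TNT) 2.5e-09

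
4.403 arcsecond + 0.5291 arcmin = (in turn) 2.789e-05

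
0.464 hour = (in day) 0.01933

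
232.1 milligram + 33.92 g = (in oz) 1.205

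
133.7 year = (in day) 4.88e+04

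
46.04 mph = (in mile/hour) 46.04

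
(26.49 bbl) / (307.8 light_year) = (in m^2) 1.446e-18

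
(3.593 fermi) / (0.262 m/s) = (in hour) 3.809e-18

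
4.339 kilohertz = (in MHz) 0.004339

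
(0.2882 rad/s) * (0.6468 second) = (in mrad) 186.4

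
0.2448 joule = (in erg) 2.448e+06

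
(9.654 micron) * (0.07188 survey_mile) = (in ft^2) 0.01202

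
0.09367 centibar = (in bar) 0.0009367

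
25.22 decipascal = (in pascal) 2.522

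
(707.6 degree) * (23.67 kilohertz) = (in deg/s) 1.675e+07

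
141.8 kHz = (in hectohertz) 1418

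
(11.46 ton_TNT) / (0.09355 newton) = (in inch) 2.018e+13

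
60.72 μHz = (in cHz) 0.006072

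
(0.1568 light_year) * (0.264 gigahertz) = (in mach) 1.15e+21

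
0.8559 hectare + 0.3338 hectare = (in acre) 2.94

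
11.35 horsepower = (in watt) 8464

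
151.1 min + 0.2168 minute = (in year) 0.0002879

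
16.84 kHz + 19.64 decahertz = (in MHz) 0.01704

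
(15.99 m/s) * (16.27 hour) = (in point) 2.655e+09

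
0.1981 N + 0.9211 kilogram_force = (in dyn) 9.231e+05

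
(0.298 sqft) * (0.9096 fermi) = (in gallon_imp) 5.539e-15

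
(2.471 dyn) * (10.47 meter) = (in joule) 0.0002587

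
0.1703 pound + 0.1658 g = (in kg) 0.07741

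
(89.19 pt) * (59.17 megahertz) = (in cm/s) 1.862e+08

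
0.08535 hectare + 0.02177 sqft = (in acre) 0.2109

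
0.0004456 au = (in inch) 2.624e+09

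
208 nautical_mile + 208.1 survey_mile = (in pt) 2.041e+09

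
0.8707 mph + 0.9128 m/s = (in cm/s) 130.2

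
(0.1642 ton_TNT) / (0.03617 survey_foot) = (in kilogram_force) 6.354e+09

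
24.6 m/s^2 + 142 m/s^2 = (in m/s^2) 166.6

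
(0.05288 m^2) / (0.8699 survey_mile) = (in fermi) 3.777e+10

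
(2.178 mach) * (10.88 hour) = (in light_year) 3.07e-09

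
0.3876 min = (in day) 0.0002692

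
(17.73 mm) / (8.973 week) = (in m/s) 3.267e-09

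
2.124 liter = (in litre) 2.124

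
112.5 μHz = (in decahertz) 1.125e-05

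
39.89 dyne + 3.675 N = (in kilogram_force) 0.3748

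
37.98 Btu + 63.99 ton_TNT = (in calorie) 6.399e+10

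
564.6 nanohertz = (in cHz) 5.646e-05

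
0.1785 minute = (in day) 0.000124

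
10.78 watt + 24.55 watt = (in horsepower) 0.04738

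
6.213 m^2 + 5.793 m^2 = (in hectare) 0.001201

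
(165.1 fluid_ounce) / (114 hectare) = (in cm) 4.283e-07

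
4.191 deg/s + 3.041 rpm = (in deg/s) 22.44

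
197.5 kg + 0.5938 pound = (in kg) 197.8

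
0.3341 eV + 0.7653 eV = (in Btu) 1.67e-22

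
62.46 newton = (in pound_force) 14.04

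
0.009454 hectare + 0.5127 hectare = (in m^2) 5222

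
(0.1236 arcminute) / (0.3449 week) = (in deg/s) 9.876e-09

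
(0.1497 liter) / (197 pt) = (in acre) 5.323e-07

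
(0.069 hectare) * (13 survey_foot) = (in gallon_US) 7.223e+05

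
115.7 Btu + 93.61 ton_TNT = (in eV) 2.445e+30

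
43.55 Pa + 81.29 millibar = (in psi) 1.185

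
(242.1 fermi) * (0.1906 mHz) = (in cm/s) 4.614e-15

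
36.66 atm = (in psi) 538.8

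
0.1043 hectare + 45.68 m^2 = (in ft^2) 1.172e+04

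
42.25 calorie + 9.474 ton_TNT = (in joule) 3.964e+10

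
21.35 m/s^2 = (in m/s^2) 21.35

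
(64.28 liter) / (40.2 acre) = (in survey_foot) 1.296e-06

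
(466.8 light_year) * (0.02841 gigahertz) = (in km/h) 4.517e+26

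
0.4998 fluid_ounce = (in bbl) 9.297e-05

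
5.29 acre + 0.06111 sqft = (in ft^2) 2.304e+05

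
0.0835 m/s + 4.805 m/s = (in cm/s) 488.8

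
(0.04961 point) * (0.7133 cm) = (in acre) 3.085e-11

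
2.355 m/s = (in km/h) 8.478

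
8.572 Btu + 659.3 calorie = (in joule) 1.18e+04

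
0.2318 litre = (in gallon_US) 0.06124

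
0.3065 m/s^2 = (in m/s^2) 0.3065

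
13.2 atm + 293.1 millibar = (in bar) 13.67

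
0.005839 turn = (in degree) 2.102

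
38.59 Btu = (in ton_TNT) 9.731e-06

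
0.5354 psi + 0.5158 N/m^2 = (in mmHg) 27.69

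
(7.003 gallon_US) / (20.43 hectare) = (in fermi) 1.298e+08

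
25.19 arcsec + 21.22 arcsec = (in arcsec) 46.41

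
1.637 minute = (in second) 98.22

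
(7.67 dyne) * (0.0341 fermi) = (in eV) 0.01632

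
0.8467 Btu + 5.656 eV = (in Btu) 0.8467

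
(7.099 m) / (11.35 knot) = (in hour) 0.0003377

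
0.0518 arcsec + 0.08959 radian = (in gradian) 5.703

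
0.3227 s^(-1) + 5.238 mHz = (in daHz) 0.03279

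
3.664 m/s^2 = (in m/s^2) 3.664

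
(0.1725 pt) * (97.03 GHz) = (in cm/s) 5.905e+08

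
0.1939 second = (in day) 2.244e-06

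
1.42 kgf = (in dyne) 1.393e+06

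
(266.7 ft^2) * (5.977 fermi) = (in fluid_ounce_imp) 5.212e-09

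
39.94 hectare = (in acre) 98.69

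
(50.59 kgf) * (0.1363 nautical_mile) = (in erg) 1.252e+12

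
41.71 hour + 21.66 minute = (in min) 2524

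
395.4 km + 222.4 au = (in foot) 1.092e+14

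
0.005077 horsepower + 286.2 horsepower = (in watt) 2.134e+05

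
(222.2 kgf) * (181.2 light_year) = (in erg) 3.735e+28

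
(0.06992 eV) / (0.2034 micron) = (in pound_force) 1.238e-14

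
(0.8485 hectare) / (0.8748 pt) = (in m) 2.749e+07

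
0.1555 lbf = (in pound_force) 0.1555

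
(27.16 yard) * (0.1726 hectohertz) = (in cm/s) 4.287e+04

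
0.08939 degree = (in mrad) 1.56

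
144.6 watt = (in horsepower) 0.1939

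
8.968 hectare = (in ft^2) 9.653e+05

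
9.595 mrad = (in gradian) 0.6108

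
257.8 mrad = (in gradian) 16.41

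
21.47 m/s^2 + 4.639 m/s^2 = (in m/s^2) 26.11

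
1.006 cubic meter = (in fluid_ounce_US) 3.402e+04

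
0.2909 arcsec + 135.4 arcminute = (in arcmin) 135.4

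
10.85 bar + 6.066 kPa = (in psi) 158.2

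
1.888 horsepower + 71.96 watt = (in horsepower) 1.984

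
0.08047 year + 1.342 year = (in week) 74.17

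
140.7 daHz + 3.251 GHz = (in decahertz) 3.251e+08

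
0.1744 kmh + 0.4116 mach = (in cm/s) 1.402e+04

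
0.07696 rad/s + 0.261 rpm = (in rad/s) 0.1043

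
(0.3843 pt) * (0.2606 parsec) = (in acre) 2.694e+08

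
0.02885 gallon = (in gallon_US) 0.02885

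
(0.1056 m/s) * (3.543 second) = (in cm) 37.41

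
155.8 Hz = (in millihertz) 1.558e+05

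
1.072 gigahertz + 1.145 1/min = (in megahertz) 1072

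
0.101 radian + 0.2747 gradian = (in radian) 0.1053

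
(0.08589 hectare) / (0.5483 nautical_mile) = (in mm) 845.8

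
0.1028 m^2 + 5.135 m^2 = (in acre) 0.001294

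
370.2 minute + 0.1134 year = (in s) 3.598e+06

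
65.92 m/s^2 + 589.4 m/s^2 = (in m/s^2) 655.3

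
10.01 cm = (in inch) 3.941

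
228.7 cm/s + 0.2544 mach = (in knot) 172.8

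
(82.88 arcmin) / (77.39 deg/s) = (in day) 2.066e-07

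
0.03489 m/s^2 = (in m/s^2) 0.03489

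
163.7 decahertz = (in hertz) 1637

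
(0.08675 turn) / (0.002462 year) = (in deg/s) 0.0004022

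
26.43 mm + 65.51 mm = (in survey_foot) 0.3016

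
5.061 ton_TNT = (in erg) 2.118e+17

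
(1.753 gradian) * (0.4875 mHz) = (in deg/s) 0.0007691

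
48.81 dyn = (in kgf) 4.977e-05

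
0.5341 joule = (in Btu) 0.0005062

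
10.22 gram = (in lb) 0.02253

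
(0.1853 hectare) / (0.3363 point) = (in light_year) 1.651e-09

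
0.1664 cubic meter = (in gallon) 43.96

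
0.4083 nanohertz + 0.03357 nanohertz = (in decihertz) 4.419e-09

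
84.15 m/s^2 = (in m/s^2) 84.15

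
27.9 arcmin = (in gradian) 0.5167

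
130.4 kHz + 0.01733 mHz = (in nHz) 1.304e+14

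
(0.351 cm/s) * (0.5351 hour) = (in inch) 266.2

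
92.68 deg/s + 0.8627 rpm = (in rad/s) 1.708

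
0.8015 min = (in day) 0.0005566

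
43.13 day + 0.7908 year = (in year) 0.909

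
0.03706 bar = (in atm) 0.03658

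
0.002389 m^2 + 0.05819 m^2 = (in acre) 1.497e-05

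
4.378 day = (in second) 3.783e+05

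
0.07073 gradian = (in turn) 0.0001768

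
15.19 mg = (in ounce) 0.0005358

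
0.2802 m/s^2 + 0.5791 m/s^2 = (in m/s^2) 0.8593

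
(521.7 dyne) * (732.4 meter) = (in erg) 3.821e+07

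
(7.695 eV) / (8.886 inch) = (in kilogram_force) 5.57e-19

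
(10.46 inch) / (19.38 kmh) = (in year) 1.565e-09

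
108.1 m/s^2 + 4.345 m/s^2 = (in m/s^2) 112.4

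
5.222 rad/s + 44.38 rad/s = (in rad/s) 49.6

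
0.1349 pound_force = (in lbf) 0.1349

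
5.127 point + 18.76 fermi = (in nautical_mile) 9.766e-07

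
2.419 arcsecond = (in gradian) 0.0007466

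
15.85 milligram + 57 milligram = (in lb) 0.0001606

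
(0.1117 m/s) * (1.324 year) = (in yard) 5.1e+06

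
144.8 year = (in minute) 7.611e+07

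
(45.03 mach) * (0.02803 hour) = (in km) 1547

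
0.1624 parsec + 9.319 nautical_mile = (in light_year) 0.5297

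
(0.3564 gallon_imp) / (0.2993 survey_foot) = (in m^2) 0.01776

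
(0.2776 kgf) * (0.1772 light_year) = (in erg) 4.564e+22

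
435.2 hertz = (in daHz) 43.52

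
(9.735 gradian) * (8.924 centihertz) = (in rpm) 0.1303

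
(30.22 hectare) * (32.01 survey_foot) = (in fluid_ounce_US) 9.97e+10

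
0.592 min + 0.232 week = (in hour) 38.99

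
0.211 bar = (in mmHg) 158.3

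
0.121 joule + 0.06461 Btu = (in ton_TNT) 1.632e-08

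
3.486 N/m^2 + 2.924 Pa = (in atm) 6.326e-05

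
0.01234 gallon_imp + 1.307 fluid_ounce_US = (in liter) 0.09475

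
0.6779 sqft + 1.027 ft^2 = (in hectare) 1.584e-05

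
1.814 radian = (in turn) 0.2887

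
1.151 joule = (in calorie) 0.2751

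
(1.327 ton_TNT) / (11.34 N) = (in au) 0.003273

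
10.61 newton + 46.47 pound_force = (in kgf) 22.16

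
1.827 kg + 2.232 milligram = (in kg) 1.827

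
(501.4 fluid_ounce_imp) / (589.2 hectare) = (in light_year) 2.556e-25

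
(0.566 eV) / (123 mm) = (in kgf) 7.518e-20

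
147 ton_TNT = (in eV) 3.839e+30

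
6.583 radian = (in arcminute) 2.263e+04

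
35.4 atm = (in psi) 520.2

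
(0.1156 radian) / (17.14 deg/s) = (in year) 1.225e-08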